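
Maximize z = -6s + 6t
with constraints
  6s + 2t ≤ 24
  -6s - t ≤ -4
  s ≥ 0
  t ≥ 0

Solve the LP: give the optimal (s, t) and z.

s = 0, t = 12, maximum z = 72

Corner points and z = -6s + 6t:
  (0, 12) → z = 72
  (4, 0) → z = -24
  (0, 4) → z = 24
  (2/3, 0) → z = -4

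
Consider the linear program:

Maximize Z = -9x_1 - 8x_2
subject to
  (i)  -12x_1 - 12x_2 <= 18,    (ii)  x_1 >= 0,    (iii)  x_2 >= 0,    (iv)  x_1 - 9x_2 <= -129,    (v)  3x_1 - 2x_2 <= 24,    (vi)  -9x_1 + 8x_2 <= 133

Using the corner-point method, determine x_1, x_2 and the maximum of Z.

Corner points and Z = -9x_1 - 8x_2:
  (0, 43/3) → Z = -344/3
  (0, 133/8) → Z = -133
  (474/25, 411/25) → Z = -7554/25
  (229/3, 205/2) → Z = -1507

At the optimal vertex, x_1 = 0 and x_1 - 9x_2 = -129.
Solving simultaneously gives x_1 = 0, x_2 = 43/3.

x_1 = 0, x_2 = 43/3, maximum Z = -344/3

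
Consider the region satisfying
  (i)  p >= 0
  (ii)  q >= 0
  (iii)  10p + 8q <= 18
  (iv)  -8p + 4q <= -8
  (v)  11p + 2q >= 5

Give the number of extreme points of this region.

Of the 10 pairwise boundary intersections, those satisfying every inequality are:
  (9/5, 0)
  (1, 0)
  (17/13, 8/13)

3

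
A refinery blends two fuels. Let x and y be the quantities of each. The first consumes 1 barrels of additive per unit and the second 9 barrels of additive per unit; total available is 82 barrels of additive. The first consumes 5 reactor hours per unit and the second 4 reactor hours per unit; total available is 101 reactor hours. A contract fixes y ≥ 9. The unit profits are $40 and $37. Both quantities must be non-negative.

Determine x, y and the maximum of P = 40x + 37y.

x = 1, y = 9, maximum P = 373

Corner points and P = 40x + 37y:
  (0, 82/9) → P = 3034/9
  (0, 9) → P = 333
  (1, 9) → P = 373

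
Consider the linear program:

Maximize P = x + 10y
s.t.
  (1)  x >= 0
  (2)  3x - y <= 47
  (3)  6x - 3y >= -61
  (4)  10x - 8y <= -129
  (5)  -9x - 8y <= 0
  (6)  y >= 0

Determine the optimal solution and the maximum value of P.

x = 202/3, y = 155, maximum P = 4852/3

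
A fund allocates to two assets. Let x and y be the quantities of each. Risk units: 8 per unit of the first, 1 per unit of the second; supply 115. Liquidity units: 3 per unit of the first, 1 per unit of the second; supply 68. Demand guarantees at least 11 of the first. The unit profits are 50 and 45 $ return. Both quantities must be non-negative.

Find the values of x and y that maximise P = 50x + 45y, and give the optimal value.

x = 11, y = 27, maximum P = 1765

Vertices and P = 50x + 45y:
  (115/8, 0) → P = 2875/4
  (11, 0) → P = 550
  (11, 27) → P = 1765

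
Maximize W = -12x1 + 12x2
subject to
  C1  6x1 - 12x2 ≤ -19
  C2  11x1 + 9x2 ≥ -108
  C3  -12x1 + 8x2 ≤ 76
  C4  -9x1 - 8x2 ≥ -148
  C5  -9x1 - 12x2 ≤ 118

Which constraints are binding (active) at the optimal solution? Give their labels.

C3 and C4

Vertices and W = -12x1 + 12x2:
  (-489/62, -439/186) → W = 2056/31
  (406/39, 353/52) → W = -565/13
  (-387/49, -115/49) → W = 3264/49
  (24/7, 205/14) → W = 942/7

The maximum is at (24/7, 205/14). Substituting into each constraint, equality holds for C3 and C4; the remaining constraints have slack.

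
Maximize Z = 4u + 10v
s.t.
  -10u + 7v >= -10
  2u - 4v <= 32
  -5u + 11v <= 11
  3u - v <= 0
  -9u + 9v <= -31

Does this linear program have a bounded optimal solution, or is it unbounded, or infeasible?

Extreme points and Z = 4u + 10v:
  (-92/13, -150/13) → Z = -1868/13
  (-127/27, -220/27) → Z = -2708/27
  (-82/9, -113/9) → Z = -162
The feasible region has finitely many vertices and no improving ray; the maximum is -2708/27 at (-127/27, -220/27).

bounded optimum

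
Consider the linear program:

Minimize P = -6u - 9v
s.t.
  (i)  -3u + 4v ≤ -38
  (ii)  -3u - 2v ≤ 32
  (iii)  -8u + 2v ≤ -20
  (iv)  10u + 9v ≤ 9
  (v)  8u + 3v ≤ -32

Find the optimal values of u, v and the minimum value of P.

u = -1/10, v = -52/5, minimum P = 471/5

Feasible corners and P = -6u - 9v:
  (-12/11, -158/11) → P = 1494/11
  (32/7, -160/7) → P = 1248/7
  (-1/10, -52/5) → P = 471/5

The binding constraints are -8u + 2v = -20 and 8u + 3v = -32.
Solving simultaneously gives u = -1/10, v = -52/5.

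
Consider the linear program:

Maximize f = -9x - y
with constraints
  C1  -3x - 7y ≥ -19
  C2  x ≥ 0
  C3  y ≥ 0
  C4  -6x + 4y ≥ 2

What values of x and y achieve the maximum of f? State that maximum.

x = 0, y = 1/2, maximum f = -1/2

Vertices and f = -9x - y:
  (0, 19/7) → f = -19/7
  (31/27, 20/9) → f = -113/9
  (0, 1/2) → f = -1/2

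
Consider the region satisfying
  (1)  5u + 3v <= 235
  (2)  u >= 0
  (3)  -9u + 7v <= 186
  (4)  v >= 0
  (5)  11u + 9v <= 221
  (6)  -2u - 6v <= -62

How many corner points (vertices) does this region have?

3

Intersecting each pair of boundary lines and keeping only the points that satisfy every inequality leaves:
  (0, 221/9)
  (0, 31/3)
  (16, 5)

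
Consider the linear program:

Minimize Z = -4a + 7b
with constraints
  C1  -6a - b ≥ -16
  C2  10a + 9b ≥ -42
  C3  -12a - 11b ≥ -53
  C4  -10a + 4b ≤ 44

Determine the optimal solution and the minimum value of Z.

Vertices and Z = -4a + 7b:
  (93/22, -103/11) → Z = -907/11
  (41/18, 7/3) → Z = 65/9
  (-282/65, 2/13) → Z = 1198/65
  (-136/79, 529/79) → Z = 4247/79

The optimum lies where -6a - b = -16 and 10a + 9b = -42.
Solving simultaneously gives a = 93/22, b = -103/11.

a = 93/22, b = -103/11, minimum Z = -907/11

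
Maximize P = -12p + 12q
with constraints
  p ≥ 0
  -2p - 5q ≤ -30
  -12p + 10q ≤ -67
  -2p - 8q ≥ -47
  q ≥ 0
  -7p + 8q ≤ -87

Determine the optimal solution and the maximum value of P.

p = 225/17, q = 12/17, maximum P = -2556/17

Extreme points and P = -12p + 12q:
  (15, 0) → P = -180
  (225/17, 12/17) → P = -2556/17
  (47/2, 0) → P = -282
  (134/9, 155/72) → P = -917/6

The binding constraints are -2p - 5q = -30 and -7p + 8q = -87.
Solving simultaneously gives p = 225/17, q = 12/17.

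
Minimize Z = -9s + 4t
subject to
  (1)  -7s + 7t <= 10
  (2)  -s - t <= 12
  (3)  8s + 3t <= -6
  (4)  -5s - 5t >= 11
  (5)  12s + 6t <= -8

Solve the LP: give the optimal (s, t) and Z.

Vertices and Z = -9s + 4t:
  (-47/7, -37/7) → Z = 275/7
  (-127/70, -27/70) → Z = 207/14
  (6, -18) → Z = -126
  (3/25, -58/25) → Z = -259/25

The binding constraints are -s - t = 12 and 8s + 3t = -6.
Solving simultaneously gives s = 6, t = -18.

s = 6, t = -18, minimum Z = -126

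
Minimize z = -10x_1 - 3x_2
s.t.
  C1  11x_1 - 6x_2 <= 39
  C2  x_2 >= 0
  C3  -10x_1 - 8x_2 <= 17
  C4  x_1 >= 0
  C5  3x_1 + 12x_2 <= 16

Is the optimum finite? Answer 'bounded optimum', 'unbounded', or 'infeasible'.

bounded optimum

Feasible corners and z = -10x_1 - 3x_2:
  (39/11, 0) → z = -390/11
  (94/25, 59/150) → z = -1939/50
  (0, 0) → z = 0
  (0, 4/3) → z = -4
The feasible region has finitely many vertices and no improving ray; the minimum is -1939/50 at (94/25, 59/150).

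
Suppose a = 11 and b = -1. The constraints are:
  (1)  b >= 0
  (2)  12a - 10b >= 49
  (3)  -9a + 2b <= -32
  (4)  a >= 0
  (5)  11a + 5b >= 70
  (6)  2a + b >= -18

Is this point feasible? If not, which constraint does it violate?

not feasible — violates (1)

Constraint (1): b = -1, which is not ≥ 0. All other constraints are satisfied.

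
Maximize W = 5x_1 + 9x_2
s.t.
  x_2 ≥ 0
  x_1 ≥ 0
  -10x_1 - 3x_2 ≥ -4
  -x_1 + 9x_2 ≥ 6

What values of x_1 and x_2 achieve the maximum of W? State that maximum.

Extreme points and W = 5x_1 + 9x_2:
  (0, 4/3) → W = 12
  (0, 2/3) → W = 6
  (6/31, 64/93) → W = 222/31

At the optimal vertex, x_1 = 0 and -10x_1 - 3x_2 = -4.
Solving simultaneously gives x_1 = 0, x_2 = 4/3.

x_1 = 0, x_2 = 4/3, maximum W = 12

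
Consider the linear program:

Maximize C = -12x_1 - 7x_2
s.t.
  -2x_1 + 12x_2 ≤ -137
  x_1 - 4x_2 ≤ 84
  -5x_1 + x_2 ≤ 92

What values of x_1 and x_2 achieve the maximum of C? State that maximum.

x_1 = -452/19, x_2 = -512/19, maximum C = 9008/19

Extreme points and C = -12x_1 - 7x_2:
  (115, 31/4) → C = -5737/4
  (-1241/58, -869/58) → C = 20975/58
  (-452/19, -512/19) → C = 9008/19

The binding constraints are x_1 - 4x_2 = 84 and -5x_1 + x_2 = 92.
Solving simultaneously gives x_1 = -452/19, x_2 = -512/19.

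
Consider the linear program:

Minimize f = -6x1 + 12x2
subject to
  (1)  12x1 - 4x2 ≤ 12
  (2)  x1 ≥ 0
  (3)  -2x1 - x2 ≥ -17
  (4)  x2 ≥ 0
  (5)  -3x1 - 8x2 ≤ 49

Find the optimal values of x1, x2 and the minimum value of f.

x1 = 1, x2 = 0, minimum f = -6

Extreme points and f = -6x1 + 12x2:
  (4, 9) → f = 84
  (1, 0) → f = -6
  (0, 17) → f = 204
  (0, 0) → f = 0

The binding constraints are 12x1 - 4x2 = 12 and x2 = 0.
Solving simultaneously gives x1 = 1, x2 = 0.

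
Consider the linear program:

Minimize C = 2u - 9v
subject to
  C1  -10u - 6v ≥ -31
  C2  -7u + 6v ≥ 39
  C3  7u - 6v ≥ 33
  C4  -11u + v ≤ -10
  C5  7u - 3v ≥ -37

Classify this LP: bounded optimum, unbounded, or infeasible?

Constraints -7u + 6v ≥ 39 and 7u - 6v ≥ 33 have parallel boundaries but demand opposite sides — no point can satisfy both, so the region is empty.

infeasible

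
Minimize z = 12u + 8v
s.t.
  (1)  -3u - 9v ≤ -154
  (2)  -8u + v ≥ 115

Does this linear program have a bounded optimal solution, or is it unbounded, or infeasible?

unbounded

From the feasible point (-881/75, 1577/75), moving in the direction (-9, 3) keeps every constraint satisfied while z decreases without bound.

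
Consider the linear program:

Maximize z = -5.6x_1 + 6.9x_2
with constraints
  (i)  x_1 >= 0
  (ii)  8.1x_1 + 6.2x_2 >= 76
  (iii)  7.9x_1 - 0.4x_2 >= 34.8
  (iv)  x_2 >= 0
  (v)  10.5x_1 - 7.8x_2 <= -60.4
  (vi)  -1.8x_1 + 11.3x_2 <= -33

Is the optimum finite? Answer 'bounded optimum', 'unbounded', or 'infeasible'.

The boundaries 7.9x_1 - 0.4x_2 = 34.8 and 10.5x_1 - 7.8x_2 = -60.4 meet at (14780/2871, 42128/2871), but that point violates -1.8x_1 + 11.3x_2 ≤ -33. Every candidate vertex is excluded by some other constraint, so the feasible region is empty.

infeasible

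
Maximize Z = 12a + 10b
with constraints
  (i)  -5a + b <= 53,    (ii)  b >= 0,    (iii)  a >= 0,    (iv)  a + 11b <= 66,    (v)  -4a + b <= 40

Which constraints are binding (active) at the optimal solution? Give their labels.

Extreme points and Z = 12a + 10b:
  (0, 0) → Z = 0
  (66, 0) → Z = 792
  (0, 6) → Z = 60

The maximum is at (66, 0). Substituting into each constraint, equality holds for (ii) and (iv); the remaining constraints have slack.

(ii) and (iv)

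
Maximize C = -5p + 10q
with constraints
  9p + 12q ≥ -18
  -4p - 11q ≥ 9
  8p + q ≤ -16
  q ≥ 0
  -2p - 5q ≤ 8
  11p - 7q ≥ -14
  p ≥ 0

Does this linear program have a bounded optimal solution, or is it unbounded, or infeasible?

infeasible

The boundaries 11p - 7q = -14 and p = 0 meet at (0, 2), but that point violates -4p - 11q ≥ 9. Every candidate vertex is excluded by some other constraint, so the feasible region is empty.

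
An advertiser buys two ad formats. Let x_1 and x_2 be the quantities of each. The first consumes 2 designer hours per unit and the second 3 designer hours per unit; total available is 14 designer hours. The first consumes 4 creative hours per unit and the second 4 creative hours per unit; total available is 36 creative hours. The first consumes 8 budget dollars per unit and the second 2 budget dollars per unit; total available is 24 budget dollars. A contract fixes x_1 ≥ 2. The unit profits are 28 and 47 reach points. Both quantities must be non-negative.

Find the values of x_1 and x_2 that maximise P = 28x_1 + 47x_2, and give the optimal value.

x_1 = 2, x_2 = 10/3, maximum P = 638/3

Extreme points and P = 28x_1 + 47x_2:
  (3, 0) → P = 84
  (2, 0) → P = 56
  (11/5, 16/5) → P = 212
  (2, 10/3) → P = 638/3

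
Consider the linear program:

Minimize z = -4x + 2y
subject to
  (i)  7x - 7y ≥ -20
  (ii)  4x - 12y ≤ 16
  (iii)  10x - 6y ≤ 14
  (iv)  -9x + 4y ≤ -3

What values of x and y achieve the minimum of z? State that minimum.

Feasible corners and z = -4x + 2y:
  (109/14, 149/14) → z = -69/7
  (101/35, 201/35) → z = -2/35
  (3/4, -13/12) → z = -31/6
  (-7/23, -33/23) → z = -38/23

The binding constraints are 7x - 7y = -20 and 10x - 6y = 14.
Solving simultaneously gives x = 109/14, y = 149/14.

x = 109/14, y = 149/14, minimum z = -69/7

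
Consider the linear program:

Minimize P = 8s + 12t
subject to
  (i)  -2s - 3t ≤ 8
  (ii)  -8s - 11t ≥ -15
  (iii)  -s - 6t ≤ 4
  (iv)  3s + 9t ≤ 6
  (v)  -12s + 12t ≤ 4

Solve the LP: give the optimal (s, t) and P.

s = -6/7, t = -11/21, minimum P = -92/7

Extreme points and P = 8s + 12t:
  (134/37, -47/37) → P = 508/37
  (23/13, 1/13) → P = 196/13
  (-6/7, -11/21) → P = -92/7
  (1/4, 7/12) → P = 9

The binding constraints are -s - 6t = 4 and -12s + 12t = 4.
Solving simultaneously gives s = -6/7, t = -11/21.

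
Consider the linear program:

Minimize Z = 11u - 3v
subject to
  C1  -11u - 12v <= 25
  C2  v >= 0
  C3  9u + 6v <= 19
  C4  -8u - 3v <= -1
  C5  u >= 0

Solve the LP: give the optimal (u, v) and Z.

At the optimal vertex, 9u + 6v = 19 and u = 0.
Solving simultaneously gives u = 0, v = 19/6.

u = 0, v = 19/6, minimum Z = -19/2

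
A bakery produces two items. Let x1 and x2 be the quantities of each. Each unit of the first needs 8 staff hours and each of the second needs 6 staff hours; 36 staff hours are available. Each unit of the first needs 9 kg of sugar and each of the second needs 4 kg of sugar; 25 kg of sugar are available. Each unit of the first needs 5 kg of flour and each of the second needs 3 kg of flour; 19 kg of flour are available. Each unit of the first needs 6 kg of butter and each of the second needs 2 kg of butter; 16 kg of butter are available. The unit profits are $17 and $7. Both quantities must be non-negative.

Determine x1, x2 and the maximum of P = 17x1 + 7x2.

x1 = 7/3, x2 = 1, maximum P = 140/3

Corner points and P = 17x1 + 7x2:
  (0, 0) → P = 0
  (0, 6) → P = 42
  (8/3, 0) → P = 136/3
  (3/11, 62/11) → P = 485/11
  (7/3, 1) → P = 140/3

The optimum lies where 9x1 + 4x2 = 25 and 6x1 + 2x2 = 16.
Solving simultaneously gives x1 = 7/3, x2 = 1.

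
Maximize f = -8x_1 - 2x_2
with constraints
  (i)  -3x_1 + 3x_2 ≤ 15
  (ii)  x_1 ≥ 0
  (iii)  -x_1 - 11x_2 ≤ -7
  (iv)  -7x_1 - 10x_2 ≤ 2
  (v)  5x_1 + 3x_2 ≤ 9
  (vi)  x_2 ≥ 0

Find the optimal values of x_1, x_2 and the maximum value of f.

Vertices and f = -8x_1 - 2x_2:
  (0, 7/11) → f = -14/11
  (0, 3) → f = -6
  (3/2, 1/2) → f = -13

x_1 = 0, x_2 = 7/11, maximum f = -14/11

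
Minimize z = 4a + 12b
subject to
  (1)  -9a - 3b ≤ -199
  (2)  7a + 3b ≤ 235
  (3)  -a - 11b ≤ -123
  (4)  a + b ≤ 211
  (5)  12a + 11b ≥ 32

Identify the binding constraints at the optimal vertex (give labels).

Vertices and z = 4a + 12b:
  (-18, 361/3) → z = 1372
  (455/24, 227/24) → z = 568/3
  (1108/37, 313/37) → z = 8188/37

The minimum is at (455/24, 227/24). Substituting into each constraint, equality holds for (1) and (3); the remaining constraints have slack.

(1) and (3)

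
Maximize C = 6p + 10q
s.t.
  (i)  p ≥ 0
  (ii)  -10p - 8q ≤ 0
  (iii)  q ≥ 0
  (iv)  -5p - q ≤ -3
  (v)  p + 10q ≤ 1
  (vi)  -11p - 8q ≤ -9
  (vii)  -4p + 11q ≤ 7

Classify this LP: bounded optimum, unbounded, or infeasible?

bounded optimum

Extreme points and C = 6p + 10q:
  (1, 0) → C = 6
  (9/11, 0) → C = 54/11
  (41/51, 1/51) → C = 256/51
The feasible region has finitely many vertices and no improving ray; the maximum is 6 at (1, 0).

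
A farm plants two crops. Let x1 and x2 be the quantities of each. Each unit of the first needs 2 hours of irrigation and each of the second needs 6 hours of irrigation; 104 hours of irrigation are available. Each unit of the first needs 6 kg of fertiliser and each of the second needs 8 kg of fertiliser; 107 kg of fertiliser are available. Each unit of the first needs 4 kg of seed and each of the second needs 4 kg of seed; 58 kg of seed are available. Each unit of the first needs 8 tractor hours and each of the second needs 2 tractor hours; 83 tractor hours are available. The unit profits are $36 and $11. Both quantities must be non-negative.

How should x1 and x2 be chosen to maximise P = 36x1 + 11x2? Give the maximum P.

x1 = 9, x2 = 11/2, maximum P = 769/2

Feasible corners and P = 36x1 + 11x2:
  (0, 0) → P = 0
  (0, 107/8) → P = 1177/8
  (83/8, 0) → P = 747/2
  (9/2, 10) → P = 272
  (9, 11/2) → P = 769/2

The binding constraints are 4x1 + 4x2 = 58 and 8x1 + 2x2 = 83.
Solving simultaneously gives x1 = 9, x2 = 11/2.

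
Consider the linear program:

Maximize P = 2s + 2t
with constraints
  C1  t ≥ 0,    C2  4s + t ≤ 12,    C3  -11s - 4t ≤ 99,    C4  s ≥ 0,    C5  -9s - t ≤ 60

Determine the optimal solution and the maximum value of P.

Extreme points and P = 2s + 2t:
  (3, 0) → P = 6
  (0, 0) → P = 0
  (0, 12) → P = 24

The binding constraints are 4s + t = 12 and s = 0.
Solving simultaneously gives s = 0, t = 12.

s = 0, t = 12, maximum P = 24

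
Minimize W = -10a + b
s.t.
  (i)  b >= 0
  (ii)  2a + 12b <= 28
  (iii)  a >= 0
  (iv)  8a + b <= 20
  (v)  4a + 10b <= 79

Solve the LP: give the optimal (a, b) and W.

Vertices and W = -10a + b:
  (0, 0) → W = 0
  (5/2, 0) → W = -25
  (0, 7/3) → W = 7/3
  (106/47, 92/47) → W = -968/47

a = 5/2, b = 0, minimum W = -25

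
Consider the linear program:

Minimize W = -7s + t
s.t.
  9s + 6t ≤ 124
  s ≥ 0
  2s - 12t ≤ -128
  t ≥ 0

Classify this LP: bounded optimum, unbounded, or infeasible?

Vertices and W = -7s + t:
  (0, 62/3) → W = 62/3
  (6, 35/3) → W = -91/3
  (0, 32/3) → W = 32/3
The feasible region has finitely many vertices and no improving ray; the minimum is -91/3 at (6, 35/3).

bounded optimum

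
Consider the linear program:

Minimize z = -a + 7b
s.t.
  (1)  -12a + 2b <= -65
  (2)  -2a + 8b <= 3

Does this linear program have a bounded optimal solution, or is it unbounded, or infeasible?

unbounded

From the feasible point (263/46, 83/46), moving in the direction (-2, -12) keeps every constraint satisfied while z decreases without bound.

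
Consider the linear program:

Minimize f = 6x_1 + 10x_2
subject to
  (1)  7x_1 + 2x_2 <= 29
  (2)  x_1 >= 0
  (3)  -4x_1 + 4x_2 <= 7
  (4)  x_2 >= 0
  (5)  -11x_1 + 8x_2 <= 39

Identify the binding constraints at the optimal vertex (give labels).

Extreme points and f = 6x_1 + 10x_2:
  (17/6, 55/12) → f = 377/6
  (29/7, 0) → f = 174/7
  (0, 7/4) → f = 35/2
  (0, 0) → f = 0

The minimum is at (0, 0). Substituting into each constraint, equality holds for (2) and (4); the remaining constraints have slack.

(2) and (4)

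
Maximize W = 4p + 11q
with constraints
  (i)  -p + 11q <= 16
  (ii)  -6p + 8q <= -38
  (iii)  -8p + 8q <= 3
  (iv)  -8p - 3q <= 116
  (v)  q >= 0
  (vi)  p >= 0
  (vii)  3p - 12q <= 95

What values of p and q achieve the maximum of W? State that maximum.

Feasible corners and W = 4p + 11q:
  (273/29, 67/29) → W = 1829/29
  (1237/21, 143/21) → W = 6521/21
  (19/3, 0) → W = 76/3
  (95/3, 0) → W = 380/3

The binding constraints are -p + 11q = 16 and 3p - 12q = 95.
Solving simultaneously gives p = 1237/21, q = 143/21.

p = 1237/21, q = 143/21, maximum W = 6521/21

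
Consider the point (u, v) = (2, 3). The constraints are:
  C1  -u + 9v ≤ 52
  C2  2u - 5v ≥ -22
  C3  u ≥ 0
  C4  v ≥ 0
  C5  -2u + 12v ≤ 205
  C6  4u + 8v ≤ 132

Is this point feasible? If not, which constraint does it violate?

feasible

C1: 25 ≤ 52 ✓
C2: -11 ≥ -22 ✓
C3: 2 ≥ 0 ✓
C4: 3 ≥ 0 ✓
C5: 32 ≤ 205 ✓
C6: 32 ≤ 132 ✓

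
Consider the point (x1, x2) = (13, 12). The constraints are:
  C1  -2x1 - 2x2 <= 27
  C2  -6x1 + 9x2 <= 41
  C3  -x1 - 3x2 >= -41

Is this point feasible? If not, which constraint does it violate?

Constraint C3: -x1 - 3x2 = -49, which is not ≥ -41. All other constraints are satisfied.

not feasible — violates C3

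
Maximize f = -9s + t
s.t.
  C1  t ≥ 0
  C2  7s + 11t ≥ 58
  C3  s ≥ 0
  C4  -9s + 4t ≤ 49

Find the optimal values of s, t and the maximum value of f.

Extreme points and f = -9s + t:
  (58/7, 0) → f = -522/7
  (0, 58/11) → f = 58/11
  (0, 49/4) → f = 49/4
The feasible region is unbounded (it extends along (4, 9), (1, 0)), but f strictly decreases along every unbounded feasible direction, so there is no improving ray and the maximum is attained at a vertex.

s = 0, t = 49/4, maximum f = 49/4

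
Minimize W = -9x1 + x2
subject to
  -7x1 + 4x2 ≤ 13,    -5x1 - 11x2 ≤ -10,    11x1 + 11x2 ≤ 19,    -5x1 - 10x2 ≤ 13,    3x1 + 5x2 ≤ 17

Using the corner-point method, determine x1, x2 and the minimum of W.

x1 = 3/2, x2 = 5/22, minimum W = -146/11

Corner points and W = -9x1 + x2:
  (-103/97, 135/97) → W = 1062/97
  (-67/121, 276/121) → W = 879/121
  (3/2, 5/22) → W = -146/11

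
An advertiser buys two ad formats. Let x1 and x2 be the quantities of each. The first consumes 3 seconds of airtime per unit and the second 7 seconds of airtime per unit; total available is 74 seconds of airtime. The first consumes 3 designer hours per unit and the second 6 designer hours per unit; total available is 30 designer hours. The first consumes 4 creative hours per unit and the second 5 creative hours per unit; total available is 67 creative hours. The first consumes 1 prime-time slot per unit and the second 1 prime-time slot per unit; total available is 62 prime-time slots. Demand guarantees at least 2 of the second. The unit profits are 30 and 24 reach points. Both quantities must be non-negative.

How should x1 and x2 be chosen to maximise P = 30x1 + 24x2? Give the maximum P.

Corner points and P = 30x1 + 24x2:
  (0, 5) → P = 120
  (0, 2) → P = 48
  (6, 2) → P = 228

The binding constraints are 3x1 + 6x2 = 30 and x2 = 2.
Solving simultaneously gives x1 = 6, x2 = 2.

x1 = 6, x2 = 2, maximum P = 228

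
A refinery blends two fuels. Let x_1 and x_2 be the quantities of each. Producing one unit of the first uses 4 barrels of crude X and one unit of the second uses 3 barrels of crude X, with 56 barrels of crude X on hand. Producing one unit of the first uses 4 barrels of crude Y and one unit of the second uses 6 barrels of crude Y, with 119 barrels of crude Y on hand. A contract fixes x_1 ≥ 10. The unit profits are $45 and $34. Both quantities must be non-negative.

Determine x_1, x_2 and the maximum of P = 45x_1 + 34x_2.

Feasible corners and P = 45x_1 + 34x_2:
  (14, 0) → P = 630
  (10, 0) → P = 450
  (10, 16/3) → P = 1894/3

x_1 = 10, x_2 = 16/3, maximum P = 1894/3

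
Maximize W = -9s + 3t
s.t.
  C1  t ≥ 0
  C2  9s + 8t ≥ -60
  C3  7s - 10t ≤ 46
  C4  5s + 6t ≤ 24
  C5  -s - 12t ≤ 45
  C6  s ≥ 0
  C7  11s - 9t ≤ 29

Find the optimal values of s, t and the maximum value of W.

s = 0, t = 4, maximum W = 12

Corner points and W = -9s + 3t:
  (0, 0) → W = 0
  (29/11, 0) → W = -261/11
  (0, 4) → W = 12
  (130/37, 119/111) → W = -1051/37

The optimum lies where 5s + 6t = 24 and s = 0.
Solving simultaneously gives s = 0, t = 4.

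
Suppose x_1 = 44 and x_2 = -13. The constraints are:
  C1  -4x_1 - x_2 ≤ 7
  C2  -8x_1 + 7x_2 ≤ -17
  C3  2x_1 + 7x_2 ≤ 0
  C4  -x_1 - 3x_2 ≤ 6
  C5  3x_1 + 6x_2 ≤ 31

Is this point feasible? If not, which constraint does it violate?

not feasible — violates C5

Constraint C5: 3x_1 + 6x_2 = 54, which is not ≤ 31. All other constraints are satisfied.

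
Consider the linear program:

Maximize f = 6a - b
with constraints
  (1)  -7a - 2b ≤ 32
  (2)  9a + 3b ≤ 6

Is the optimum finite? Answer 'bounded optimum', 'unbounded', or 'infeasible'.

unbounded

From the feasible point (-36, 110), moving in the direction (2, -7) keeps every constraint satisfied while f increases without bound.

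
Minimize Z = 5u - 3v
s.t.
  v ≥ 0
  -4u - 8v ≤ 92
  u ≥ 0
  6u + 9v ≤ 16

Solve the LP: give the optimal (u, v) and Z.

u = 0, v = 16/9, minimum Z = -16/3

Extreme points and Z = 5u - 3v:
  (0, 0) → Z = 0
  (8/3, 0) → Z = 40/3
  (0, 16/9) → Z = -16/3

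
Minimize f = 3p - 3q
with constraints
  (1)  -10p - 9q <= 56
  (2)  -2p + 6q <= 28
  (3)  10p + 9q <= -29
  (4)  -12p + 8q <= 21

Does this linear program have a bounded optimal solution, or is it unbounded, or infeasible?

bounded optimum

Vertices and f = 3p - 3q:
  (-637/188, -231/94) → f = -525/188
  (-421/188, -69/94) → f = -849/188
The feasible region has finitely many vertices and no improving ray; the minimum is -849/188 at (-421/188, -69/94).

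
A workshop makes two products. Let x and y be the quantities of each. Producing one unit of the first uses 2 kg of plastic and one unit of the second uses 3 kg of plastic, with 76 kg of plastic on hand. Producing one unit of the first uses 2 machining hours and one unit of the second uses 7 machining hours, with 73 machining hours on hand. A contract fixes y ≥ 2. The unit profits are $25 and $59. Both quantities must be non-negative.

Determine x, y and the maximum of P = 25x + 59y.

x = 59/2, y = 2, maximum P = 1711/2

Feasible corners and P = 25x + 59y:
  (0, 73/7) → P = 4307/7
  (0, 2) → P = 118
  (59/2, 2) → P = 1711/2

The optimum lies where 2x + 7y = 73 and y = 2.
Solving simultaneously gives x = 59/2, y = 2.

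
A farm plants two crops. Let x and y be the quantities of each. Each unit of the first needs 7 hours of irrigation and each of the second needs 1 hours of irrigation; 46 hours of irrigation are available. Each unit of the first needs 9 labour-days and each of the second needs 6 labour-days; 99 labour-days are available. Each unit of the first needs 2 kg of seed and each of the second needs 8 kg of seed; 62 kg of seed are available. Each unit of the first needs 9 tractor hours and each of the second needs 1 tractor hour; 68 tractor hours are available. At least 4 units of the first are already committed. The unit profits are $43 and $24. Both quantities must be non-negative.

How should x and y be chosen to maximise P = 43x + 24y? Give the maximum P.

Feasible corners and P = 43x + 24y:
  (46/7, 0) → P = 1978/7
  (4, 0) → P = 172
  (17/3, 19/3) → P = 1187/3
  (4, 27/4) → P = 334

The binding constraints are 7x + y = 46 and 2x + 8y = 62.
Solving simultaneously gives x = 17/3, y = 19/3.

x = 17/3, y = 19/3, maximum P = 1187/3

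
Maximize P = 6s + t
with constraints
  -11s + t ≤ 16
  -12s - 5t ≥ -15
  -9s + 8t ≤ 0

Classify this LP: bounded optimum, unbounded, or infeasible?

From the feasible point (-128/79, -144/79), moving in the direction (5, -12) keeps every constraint satisfied while P increases without bound.

unbounded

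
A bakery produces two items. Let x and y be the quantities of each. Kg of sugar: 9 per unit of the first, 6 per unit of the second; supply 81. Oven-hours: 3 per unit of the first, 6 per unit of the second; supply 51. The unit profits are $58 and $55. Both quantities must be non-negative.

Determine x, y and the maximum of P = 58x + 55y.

Vertices and P = 58x + 55y:
  (0, 0) → P = 0
  (0, 17/2) → P = 935/2
  (9, 0) → P = 522
  (5, 6) → P = 620

x = 5, y = 6, maximum P = 620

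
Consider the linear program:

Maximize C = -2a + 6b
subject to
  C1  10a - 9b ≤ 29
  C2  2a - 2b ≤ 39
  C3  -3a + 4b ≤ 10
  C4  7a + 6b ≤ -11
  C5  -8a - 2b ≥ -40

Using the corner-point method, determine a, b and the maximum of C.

a = -52/23, b = 37/46, maximum C = 215/23

Corner points and C = -2a + 6b:
  (-293/2, -166) → C = -703
  (25/41, -313/123) → C = -676/41
  (-52/23, 37/46) → C = 215/23
The feasible region is unbounded (it extends along (-1, -1), (-4, -3)), but C strictly decreases along every unbounded feasible direction, so there is no improving ray and the maximum is attained at a vertex.

The optimum lies where -3a + 4b = 10 and 7a + 6b = -11.
Solving simultaneously gives a = -52/23, b = 37/46.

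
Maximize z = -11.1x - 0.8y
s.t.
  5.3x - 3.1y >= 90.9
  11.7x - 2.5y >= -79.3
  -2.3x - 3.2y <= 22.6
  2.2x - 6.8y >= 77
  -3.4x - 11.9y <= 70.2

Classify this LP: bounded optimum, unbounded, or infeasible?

bounded optimum

Feasible corners and z = -11.1x - 0.8y:
  (18971/1461, -10406/1461) → z = -2022533/14610
  (86409/7361, -68112/7361) → z = -9046503/73610
The feasible region has finitely many vertices and no improving ray; the maximum is -9046503/73610 at (86409/7361, -68112/7361).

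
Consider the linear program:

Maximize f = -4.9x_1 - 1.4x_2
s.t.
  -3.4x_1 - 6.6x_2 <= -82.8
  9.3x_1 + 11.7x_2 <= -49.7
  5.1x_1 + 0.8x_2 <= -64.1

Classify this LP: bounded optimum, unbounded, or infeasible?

From the feasible point (-21613/360, 46951/1080), moving in the direction (-11.7, 9.3) keeps every constraint satisfied while f increases without bound.

unbounded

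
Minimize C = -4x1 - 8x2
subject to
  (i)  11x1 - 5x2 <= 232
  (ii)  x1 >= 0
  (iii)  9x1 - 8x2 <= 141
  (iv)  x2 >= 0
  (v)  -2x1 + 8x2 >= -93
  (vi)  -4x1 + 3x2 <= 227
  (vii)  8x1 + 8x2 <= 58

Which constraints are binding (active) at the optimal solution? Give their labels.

Corner points and C = -4x1 - 8x2:
  (0, 0) → C = 0
  (0, 29/4) → C = -58
  (29/4, 0) → C = -29

The minimum is at (0, 29/4). Substituting into each constraint, equality holds for (ii) and (vii); the remaining constraints have slack.

(ii) and (vii)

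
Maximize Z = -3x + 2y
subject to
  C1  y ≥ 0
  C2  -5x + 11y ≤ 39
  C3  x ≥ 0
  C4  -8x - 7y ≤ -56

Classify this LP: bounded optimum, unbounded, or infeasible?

Vertices and Z = -3x + 2y:
  (7, 0) → Z = -21
  (343/123, 592/123) → Z = 155/123
The feasible region has finitely many vertices and no improving ray; the maximum is 155/123 at (343/123, 592/123).

bounded optimum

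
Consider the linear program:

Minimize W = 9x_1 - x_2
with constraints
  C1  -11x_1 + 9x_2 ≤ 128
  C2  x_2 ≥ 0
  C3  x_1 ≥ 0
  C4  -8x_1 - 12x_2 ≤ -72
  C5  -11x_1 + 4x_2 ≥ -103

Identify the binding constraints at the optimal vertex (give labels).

Corner points and W = 9x_1 - x_2:
  (0, 128/9) → W = -128/9
  (1439/55, 231/5) → W = 2082/11
  (9, 0) → W = 81
  (103/11, 0) → W = 927/11
  (0, 6) → W = -6

The minimum is at (0, 128/9). Substituting into each constraint, equality holds for C1 and C3; the remaining constraints have slack.

C1 and C3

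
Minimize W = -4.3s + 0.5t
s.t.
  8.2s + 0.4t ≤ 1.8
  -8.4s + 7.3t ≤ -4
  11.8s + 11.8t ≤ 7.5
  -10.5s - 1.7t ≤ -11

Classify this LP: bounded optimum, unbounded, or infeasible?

The boundaries 8.2s + 0.4t = 1.8 and -8.4s + 7.3t = -4 meet at (737/3161, -884/3161), but that point violates -10.5s - 1.7t ≤ -11. Every candidate vertex is excluded by some other constraint, so the feasible region is empty.

infeasible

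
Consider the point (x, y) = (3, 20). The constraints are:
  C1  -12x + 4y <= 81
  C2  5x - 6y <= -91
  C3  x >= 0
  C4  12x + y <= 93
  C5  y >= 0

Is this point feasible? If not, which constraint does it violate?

feasible

C1: 44 ≤ 81 ✓
C2: -105 ≤ -91 ✓
C3: 3 ≥ 0 ✓
C4: 56 ≤ 93 ✓
C5: 20 ≥ 0 ✓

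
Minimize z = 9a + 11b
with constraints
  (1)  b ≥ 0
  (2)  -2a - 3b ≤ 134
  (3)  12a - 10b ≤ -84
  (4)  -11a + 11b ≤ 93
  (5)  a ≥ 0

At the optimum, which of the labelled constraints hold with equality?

(3) and (5)

Extreme points and z = 9a + 11b:
  (3/11, 96/11) → z = 1083/11
  (0, 42/5) → z = 462/5
  (0, 93/11) → z = 93

The minimum is at (0, 42/5). Substituting into each constraint, equality holds for (3) and (5); the remaining constraints have slack.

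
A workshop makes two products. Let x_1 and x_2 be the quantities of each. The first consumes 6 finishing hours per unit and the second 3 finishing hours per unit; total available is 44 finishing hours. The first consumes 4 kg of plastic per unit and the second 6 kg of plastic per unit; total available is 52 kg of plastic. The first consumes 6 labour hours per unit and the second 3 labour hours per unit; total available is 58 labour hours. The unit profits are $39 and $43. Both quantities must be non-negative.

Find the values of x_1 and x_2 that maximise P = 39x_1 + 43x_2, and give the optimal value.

x_1 = 9/2, x_2 = 17/3, maximum P = 2515/6

Feasible corners and P = 39x_1 + 43x_2:
  (0, 0) → P = 0
  (0, 26/3) → P = 1118/3
  (22/3, 0) → P = 286
  (9/2, 17/3) → P = 2515/6

The optimum lies where 6x_1 + 3x_2 = 44 and 4x_1 + 6x_2 = 52.
Solving simultaneously gives x_1 = 9/2, x_2 = 17/3.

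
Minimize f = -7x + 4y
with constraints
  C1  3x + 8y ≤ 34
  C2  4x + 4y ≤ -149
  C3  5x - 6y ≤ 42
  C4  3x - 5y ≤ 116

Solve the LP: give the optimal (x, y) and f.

x = -33/2, y = -83/4, minimum f = 65/2

Feasible corners and f = -7x + 4y:
  (-332/5, 583/20) → f = 2907/5
  (-33/2, -83/4) → f = 65/2
  (-486/7, -454/7) → f = 1586/7
The feasible region is unbounded (it extends along (-8, 3), (-5, -3)), but f strictly increases along every unbounded feasible direction, so there is no improving ray and the minimum is attained at a vertex.

The optimum lies where 4x + 4y = -149 and 5x - 6y = 42.
Solving simultaneously gives x = -33/2, y = -83/4.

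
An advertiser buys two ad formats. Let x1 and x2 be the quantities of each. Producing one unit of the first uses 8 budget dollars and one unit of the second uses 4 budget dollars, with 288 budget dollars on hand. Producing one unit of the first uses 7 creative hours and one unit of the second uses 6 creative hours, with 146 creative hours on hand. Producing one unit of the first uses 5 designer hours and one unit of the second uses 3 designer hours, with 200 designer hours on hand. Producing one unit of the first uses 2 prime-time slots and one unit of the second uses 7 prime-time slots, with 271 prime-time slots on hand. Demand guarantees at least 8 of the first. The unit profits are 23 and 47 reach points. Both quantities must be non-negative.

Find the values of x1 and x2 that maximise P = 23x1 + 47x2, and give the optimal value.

x1 = 8, x2 = 15, maximum P = 889

At the optimal vertex, 7x1 + 6x2 = 146 and x1 = 8.
Solving simultaneously gives x1 = 8, x2 = 15.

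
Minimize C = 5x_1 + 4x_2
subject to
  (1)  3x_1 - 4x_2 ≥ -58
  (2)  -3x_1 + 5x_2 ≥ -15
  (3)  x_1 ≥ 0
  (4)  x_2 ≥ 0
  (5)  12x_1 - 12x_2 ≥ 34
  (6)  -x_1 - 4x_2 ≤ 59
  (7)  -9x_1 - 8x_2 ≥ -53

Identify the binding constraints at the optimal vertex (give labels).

(4) and (5)

Feasible corners and C = 5x_1 + 4x_2:
  (5, 0) → C = 25
  (385/69, 8/23) → C = 2021/69
  (17/6, 0) → C = 85/6
  (227/51, 55/34) → C = 1465/51

The minimum is at (17/6, 0). Substituting into each constraint, equality holds for (4) and (5); the remaining constraints have slack.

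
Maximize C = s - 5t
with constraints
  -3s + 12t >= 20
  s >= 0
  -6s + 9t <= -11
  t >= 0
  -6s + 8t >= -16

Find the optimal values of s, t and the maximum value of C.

Vertices and C = s - 5t:
  (104/15, 17/5) → C = -151/15
  (22/3, 7/2) → C = -61/6
  (28/3, 5) → C = -47/3

s = 104/15, t = 17/5, maximum C = -151/15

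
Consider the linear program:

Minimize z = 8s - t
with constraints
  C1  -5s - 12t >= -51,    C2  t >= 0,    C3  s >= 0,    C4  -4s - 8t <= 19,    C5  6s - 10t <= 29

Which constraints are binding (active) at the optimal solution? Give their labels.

Extreme points and z = 8s - t:
  (0, 17/4) → z = -17/4
  (429/61, 161/122) → z = 6703/122
  (0, 0) → z = 0
  (29/6, 0) → z = 116/3

The minimum is at (0, 17/4). Substituting into each constraint, equality holds for C1 and C3; the remaining constraints have slack.

C1 and C3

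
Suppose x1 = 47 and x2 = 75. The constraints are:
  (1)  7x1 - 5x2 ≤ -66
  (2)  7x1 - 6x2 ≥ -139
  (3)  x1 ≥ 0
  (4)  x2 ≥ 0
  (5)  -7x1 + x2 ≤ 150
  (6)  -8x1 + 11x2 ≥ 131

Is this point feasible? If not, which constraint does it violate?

not feasible — violates (1)

Constraint (1): 7x1 - 5x2 = -46, which is not ≤ -66. All other constraints are satisfied.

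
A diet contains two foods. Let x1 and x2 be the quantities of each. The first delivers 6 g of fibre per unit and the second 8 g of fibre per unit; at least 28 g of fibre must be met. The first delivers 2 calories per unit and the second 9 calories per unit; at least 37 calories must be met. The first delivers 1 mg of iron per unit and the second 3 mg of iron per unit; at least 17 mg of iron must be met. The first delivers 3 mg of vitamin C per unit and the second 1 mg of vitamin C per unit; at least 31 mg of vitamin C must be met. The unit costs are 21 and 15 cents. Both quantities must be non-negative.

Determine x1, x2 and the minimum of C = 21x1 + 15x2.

x1 = 19/2, x2 = 5/2, minimum C = 237

Feasible corners and C = 21x1 + 15x2:
  (0, 31) → C = 465
  (37/2, 0) → C = 777/2
  (14, 1) → C = 309
  (19/2, 5/2) → C = 237
The feasible region is unbounded (it extends along (0, 1), (1, 0)), but C strictly increases along every unbounded feasible direction, so there is no improving ray and the minimum is attained at a vertex.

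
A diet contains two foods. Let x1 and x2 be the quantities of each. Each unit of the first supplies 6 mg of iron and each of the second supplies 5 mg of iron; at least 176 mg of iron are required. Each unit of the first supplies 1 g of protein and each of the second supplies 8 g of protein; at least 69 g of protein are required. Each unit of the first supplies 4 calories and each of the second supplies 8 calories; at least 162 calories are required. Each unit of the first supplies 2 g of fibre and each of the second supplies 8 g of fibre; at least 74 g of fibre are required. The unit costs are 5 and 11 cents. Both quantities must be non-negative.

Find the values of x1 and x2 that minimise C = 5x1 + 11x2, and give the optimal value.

Corner points and C = 5x1 + 11x2:
  (0, 176/5) → C = 1936/5
  (69, 0) → C = 345
  (299/14, 67/7) → C = 2969/14
  (31, 19/4) → C = 829/4
The feasible region is unbounded (it extends along (0, 1), (1, 0)), but C strictly increases along every unbounded feasible direction, so there is no improving ray and the minimum is attained at a vertex.

x1 = 31, x2 = 19/4, minimum C = 829/4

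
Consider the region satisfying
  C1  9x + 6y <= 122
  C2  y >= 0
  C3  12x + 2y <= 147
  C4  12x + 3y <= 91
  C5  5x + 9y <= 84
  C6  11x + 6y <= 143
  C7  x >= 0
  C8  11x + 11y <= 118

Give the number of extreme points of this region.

5

Pairwise boundary intersections that survive every other constraint:
  (91/12, 0)
  (0, 0)
  (647/99, 415/99)
  (0, 28/3)
  (69/22, 167/22)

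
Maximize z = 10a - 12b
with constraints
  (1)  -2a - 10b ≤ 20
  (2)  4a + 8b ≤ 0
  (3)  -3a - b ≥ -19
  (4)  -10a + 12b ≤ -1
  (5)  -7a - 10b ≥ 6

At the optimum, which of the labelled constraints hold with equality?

(1) and (5)

Corner points and z = 10a - 12b:
  (-115/62, -101/62) → z = 1
  (14/5, -64/25) → z = 1468/25
  (-31/92, -67/184) → z = 1

The maximum is at (14/5, -64/25). Substituting into each constraint, equality holds for (1) and (5); the remaining constraints have slack.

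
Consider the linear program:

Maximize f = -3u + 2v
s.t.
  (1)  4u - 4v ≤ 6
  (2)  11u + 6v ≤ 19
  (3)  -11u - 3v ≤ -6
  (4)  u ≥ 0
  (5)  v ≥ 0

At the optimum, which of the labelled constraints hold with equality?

(2) and (4)

Corner points and f = -3u + 2v:
  (28/17, 5/34) → f = -79/17
  (3/2, 0) → f = -9/2
  (0, 19/6) → f = 19/3
  (0, 2) → f = 4
  (6/11, 0) → f = -18/11

The maximum is at (0, 19/6). Substituting into each constraint, equality holds for (2) and (4); the remaining constraints have slack.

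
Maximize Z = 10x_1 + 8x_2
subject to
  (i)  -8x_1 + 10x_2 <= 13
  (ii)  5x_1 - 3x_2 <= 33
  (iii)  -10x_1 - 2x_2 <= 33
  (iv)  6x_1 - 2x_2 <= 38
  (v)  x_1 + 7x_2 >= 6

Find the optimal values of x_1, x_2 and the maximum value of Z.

Vertices and Z = 10x_1 + 8x_2:
  (203/22, 191/22) → Z = 1779/11
  (-31/66, 61/66) → Z = 89/33
  (139/22, -1/22) → Z = 691/11

The binding constraints are -8x_1 + 10x_2 = 13 and 6x_1 - 2x_2 = 38.
Solving simultaneously gives x_1 = 203/22, x_2 = 191/22.

x_1 = 203/22, x_2 = 191/22, maximum Z = 1779/11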